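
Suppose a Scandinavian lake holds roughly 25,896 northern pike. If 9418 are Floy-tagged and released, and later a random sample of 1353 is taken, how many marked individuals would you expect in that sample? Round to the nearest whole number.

The marked fraction of the population is 9418/25896, so in a sample of 1353 expect C·(M/N) marked.
E[R] = 9418 × 1353 / 25896 = 12742554 / 25896 ≈ 492.1 → 492

expected recaptures ≈ 492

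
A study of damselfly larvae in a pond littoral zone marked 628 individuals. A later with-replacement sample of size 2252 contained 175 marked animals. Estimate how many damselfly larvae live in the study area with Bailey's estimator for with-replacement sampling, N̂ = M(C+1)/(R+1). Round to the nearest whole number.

N̂ = 628·(2252+1)/(175+1) = 628·2253/176 = 1414884/176 ≈ 8039.1 → 8039

N ≈ 8039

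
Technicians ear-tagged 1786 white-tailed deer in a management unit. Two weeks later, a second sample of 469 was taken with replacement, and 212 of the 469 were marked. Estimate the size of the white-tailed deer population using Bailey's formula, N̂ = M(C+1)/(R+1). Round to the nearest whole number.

N ≈ 3941

N̂ = 1786·(469+1)/(212+1) = 1786·470/213 = 839420/213 ≈ 3940.9 → 3941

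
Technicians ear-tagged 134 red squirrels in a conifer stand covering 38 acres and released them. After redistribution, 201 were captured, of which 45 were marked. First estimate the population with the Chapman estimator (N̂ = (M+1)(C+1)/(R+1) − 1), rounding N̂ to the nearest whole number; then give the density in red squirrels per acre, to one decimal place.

N̂ = 135·202/46 − 1 = 27270/46 − 1 ≈ 591.8 → 592
Density = N̂ / area = 592 / 38 ≈ 15.58 → 15.6 per acre

density ≈ 15.6 red squirrels per acre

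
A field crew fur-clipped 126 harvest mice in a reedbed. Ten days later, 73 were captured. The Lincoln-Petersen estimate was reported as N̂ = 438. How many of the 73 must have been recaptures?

R = 21

From N = M·C/R: R = M·C / N = 126·73 / 438 = 9198 / 438 = 21.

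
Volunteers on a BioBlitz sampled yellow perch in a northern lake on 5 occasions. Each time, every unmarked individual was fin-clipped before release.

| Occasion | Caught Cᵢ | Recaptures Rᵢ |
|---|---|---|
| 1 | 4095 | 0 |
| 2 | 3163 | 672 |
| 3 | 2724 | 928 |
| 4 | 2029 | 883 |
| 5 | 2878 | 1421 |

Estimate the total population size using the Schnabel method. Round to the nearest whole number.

N ≈ 19,293

Marked at large before each occasion: Mᵢ = Σⱼ<ᵢ (Cⱼ − Rⱼ) → M1=0, M2=4095, M3=6586, M4=8382, M5=9528
Σ MᵢCᵢ = 0·4095 + 4095·3163 + 6586·2724 + 8382·2029 + 9528·2878 = 0 + 12952485 + 17940264 + 17007078 + 27421584 = 75321411
Σ Rᵢ = 0 + 672 + 928 + 883 + 1421 = 3904
N̂ = 75321411 / 3904 ≈ 19293.4 → 19293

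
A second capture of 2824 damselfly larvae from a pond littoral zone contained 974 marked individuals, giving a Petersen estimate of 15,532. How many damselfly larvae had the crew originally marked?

M = 5357

From N = M·C/R: M = N·R / C = 15532·974 / 2824 = 15128168 / 2824 = 5357.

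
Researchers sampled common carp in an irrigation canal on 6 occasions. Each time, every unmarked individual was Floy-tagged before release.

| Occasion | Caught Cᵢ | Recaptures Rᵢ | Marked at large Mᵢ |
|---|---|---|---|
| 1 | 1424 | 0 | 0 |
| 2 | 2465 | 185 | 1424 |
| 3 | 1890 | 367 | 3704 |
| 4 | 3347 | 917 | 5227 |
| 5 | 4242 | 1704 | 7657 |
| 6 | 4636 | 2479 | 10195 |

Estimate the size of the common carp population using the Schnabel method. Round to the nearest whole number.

N ≈ 19,064

Σ MᵢCᵢ = 0·1424 + 1424·2465 + 3704·1890 + 5227·3347 + 7657·4242 + 10195·4636 = 0 + 3510160 + 7000560 + 17494769 + 32480994 + 47264020 = 107750503
Σ Rᵢ = 0 + 185 + 367 + 917 + 1704 + 2479 = 5652
N̂ = 107750503 / 5652 ≈ 19064.1 → 19064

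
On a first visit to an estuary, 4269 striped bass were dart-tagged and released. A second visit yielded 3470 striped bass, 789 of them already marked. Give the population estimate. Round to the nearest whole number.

N ≈ 18,775

The marked fraction in the recapture sample should equal the marked fraction in the population: 789/3470 = 4269/N.
N = (4269 × 3470) / 789 = 14813430 / 789 ≈ 18774.9 → 18775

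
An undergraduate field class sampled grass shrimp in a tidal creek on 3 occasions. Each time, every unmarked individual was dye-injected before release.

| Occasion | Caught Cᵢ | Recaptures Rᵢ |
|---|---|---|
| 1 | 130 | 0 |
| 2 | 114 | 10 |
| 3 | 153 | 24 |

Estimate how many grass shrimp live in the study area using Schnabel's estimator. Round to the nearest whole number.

Marked at large before each occasion: Mᵢ = Σⱼ<ᵢ (Cⱼ − Rⱼ) → M1=0, M2=130, M3=234
Σ MᵢCᵢ = 0·130 + 130·114 + 234·153 = 0 + 14820 + 35802 = 50622
Σ Rᵢ = 0 + 10 + 24 = 34
N̂ = 50622 / 34 ≈ 1488.9 → 1489

N ≈ 1489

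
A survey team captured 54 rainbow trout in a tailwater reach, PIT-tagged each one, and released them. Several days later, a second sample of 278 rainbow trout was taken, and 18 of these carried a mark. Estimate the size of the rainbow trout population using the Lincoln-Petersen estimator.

N = 834

If marked individuals mix randomly, R/C ≈ M/N, giving N ≈ M·C/R.
N = (54 × 278) / 18 = 15012 / 18 = 834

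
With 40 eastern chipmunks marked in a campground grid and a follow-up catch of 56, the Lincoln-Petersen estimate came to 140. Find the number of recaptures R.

From N = M·C/R: R = M·C / N = 40·56 / 140 = 2240 / 140 = 16.

R = 16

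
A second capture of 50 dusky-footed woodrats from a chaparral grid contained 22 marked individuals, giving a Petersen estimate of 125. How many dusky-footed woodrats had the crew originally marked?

M = 55

From N = M·C/R: M = N·R / C = 125·22 / 50 = 2750 / 50 = 55.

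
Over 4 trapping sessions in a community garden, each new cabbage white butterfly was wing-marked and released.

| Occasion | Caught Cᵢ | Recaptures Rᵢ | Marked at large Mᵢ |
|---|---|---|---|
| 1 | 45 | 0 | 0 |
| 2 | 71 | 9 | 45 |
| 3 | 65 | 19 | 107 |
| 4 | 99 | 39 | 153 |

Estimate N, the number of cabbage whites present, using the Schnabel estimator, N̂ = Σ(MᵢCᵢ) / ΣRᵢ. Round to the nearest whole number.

Σ MᵢCᵢ = 0·45 + 45·71 + 107·65 + 153·99 = 0 + 3195 + 6955 + 15147 = 25297
Σ Rᵢ = 0 + 9 + 19 + 39 = 67
N̂ = 25297 / 67 ≈ 377.6 → 378

N ≈ 378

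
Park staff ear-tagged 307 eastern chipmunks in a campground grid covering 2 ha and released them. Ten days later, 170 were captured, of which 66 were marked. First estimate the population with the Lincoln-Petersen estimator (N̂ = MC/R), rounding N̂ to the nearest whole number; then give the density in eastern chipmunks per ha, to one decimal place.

density ≈ 395.5 eastern chipmunks per ha

N̂ = 307·170/66 = 52190/66 ≈ 790.8 → 791
Density = N̂ / area = 791 / 2 ≈ 395.50 → 395.5 per ha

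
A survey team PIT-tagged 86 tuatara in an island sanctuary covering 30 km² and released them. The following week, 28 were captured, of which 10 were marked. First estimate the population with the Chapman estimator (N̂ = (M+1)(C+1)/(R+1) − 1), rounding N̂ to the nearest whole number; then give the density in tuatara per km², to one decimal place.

N̂ = 87·29/11 − 1 = 2523/11 − 1 ≈ 228.4 → 228
Density = N̂ / area = 228 / 30 ≈ 7.60 → 7.6 per km²

density ≈ 7.6 tuatara per km²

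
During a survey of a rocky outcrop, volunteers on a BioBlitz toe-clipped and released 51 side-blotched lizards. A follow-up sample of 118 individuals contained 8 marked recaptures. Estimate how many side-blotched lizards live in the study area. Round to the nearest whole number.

N ≈ 752

If marked individuals mix randomly, R/C ≈ M/N, giving N ≈ M·C/R.
N = (51 × 118) / 8 = 6018 / 8 ≈ 752.2 → 752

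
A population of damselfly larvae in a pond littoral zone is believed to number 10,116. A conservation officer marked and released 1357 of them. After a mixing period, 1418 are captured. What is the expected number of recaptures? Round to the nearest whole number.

expected recaptures ≈ 190

Expected recaptures E[R] = M·C / N.
E[R] = 1357 × 1418 / 10116 = 1924226 / 10116 ≈ 190.2 → 190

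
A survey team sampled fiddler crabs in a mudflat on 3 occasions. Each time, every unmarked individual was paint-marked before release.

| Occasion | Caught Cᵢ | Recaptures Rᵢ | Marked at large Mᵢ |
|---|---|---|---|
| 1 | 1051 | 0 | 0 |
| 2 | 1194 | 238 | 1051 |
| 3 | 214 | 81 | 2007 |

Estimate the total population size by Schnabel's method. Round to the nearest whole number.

Σ MᵢCᵢ = 0·1051 + 1051·1194 + 2007·214 = 0 + 1254894 + 429498 = 1684392
Σ Rᵢ = 0 + 238 + 81 = 319
N̂ = 1684392 / 319 ≈ 5280.2 → 5280

N ≈ 5280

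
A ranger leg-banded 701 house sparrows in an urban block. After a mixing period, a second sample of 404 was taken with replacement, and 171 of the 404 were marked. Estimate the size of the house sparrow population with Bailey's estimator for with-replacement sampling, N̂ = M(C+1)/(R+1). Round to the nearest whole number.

N ≈ 1651

N̂ = 701·(404+1)/(171+1) = 701·405/172 = 283905/172 ≈ 1650.6 → 1651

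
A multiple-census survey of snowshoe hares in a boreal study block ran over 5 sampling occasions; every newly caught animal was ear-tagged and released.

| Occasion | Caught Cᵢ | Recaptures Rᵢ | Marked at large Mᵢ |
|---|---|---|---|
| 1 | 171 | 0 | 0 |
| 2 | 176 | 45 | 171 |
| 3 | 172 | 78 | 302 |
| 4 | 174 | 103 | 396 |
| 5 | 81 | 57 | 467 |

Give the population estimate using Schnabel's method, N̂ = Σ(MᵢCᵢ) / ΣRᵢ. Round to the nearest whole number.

Σ MᵢCᵢ = 0·171 + 171·176 + 302·172 + 396·174 + 467·81 = 0 + 30096 + 51944 + 68904 + 37827 = 188771
Σ Rᵢ = 0 + 45 + 78 + 103 + 57 = 283
N̂ = 188771 / 283 ≈ 667.0 → 667

N ≈ 667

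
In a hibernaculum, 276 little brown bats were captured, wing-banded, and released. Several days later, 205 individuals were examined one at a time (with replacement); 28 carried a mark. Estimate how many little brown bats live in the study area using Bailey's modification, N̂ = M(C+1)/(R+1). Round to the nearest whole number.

N̂ = 276·(205+1)/(28+1) = 276·206/29 = 56856/29 ≈ 1960.6 → 1961

N ≈ 1961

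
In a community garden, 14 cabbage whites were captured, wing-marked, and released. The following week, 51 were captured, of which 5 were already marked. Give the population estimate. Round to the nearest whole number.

N ≈ 143

If marked individuals mix randomly, R/C ≈ M/N, giving N ≈ M·C/R.
N = (14 × 51) / 5 = 714 / 5 ≈ 142.8 → 143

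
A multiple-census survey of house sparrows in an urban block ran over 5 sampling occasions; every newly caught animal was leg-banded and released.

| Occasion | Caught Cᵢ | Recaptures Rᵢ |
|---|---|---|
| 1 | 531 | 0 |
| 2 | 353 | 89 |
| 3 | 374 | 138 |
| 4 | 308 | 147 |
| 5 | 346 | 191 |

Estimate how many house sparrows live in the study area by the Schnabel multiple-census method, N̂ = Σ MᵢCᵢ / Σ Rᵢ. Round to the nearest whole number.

Marked at large before each occasion: Mᵢ = Σⱼ<ᵢ (Cⱼ − Rⱼ) → M1=0, M2=531, M3=795, M4=1031, M5=1192
Σ MᵢCᵢ = 0·531 + 531·353 + 795·374 + 1031·308 + 1192·346 = 0 + 187443 + 297330 + 317548 + 412432 = 1214753
Σ Rᵢ = 0 + 89 + 138 + 147 + 191 = 565
N̂ = 1214753 / 565 ≈ 2150.0 → 2150

N ≈ 2150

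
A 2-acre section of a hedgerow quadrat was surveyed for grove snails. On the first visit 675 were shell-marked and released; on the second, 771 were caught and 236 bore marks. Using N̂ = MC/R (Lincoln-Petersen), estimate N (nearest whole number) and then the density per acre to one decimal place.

N̂ = 675·771/236 = 520425/236 ≈ 2205.2 → 2205
Density = N̂ / area = 2205 / 2 ≈ 1102.50 → 1102.5 per acre

density ≈ 1102.5 grove snails per acre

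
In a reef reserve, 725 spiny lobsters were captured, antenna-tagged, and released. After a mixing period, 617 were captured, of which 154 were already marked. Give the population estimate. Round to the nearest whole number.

N ≈ 2905

N = (725 × 617) / 154 = 447325 / 154 ≈ 2904.7 → 2905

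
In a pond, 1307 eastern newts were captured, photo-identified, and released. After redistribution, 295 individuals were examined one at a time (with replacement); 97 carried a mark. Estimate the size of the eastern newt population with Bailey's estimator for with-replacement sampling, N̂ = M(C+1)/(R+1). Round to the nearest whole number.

N ≈ 3948

N̂ = 1307·(295+1)/(97+1) = 1307·296/98 = 386872/98 ≈ 3947.7 → 3948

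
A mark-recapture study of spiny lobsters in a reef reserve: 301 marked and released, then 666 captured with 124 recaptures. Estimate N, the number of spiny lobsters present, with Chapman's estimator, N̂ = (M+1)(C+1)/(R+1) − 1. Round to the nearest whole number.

N̂ = (301+1)(666+1)/(124+1) − 1 = 302·667/125 − 1
= 201434/125 − 1 ≈ 1611.47 − 1 ≈ 1610.47 → 1610

N ≈ 1610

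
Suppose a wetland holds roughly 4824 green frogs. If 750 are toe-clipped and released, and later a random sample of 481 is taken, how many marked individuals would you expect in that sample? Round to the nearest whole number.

The marked fraction of the population is 750/4824, so in a sample of 481 expect C·(M/N) marked.
E[R] = 750 × 481 / 4824 = 360750 / 4824 ≈ 74.8 → 75

expected recaptures ≈ 75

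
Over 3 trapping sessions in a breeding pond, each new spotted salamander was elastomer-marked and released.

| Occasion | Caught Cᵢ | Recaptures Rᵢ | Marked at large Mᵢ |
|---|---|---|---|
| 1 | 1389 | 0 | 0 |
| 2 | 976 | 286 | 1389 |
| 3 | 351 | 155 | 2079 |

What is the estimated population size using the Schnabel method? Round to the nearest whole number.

Σ MᵢCᵢ = 0·1389 + 1389·976 + 2079·351 = 0 + 1355664 + 729729 = 2085393
Σ Rᵢ = 0 + 286 + 155 = 441
N̂ = 2085393 / 441 ≈ 4728.8 → 4729

N ≈ 4729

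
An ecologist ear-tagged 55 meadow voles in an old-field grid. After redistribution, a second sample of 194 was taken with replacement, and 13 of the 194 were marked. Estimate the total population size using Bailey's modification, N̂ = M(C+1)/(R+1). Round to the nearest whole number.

N ≈ 766

N̂ = 55·(194+1)/(13+1) = 55·195/14 = 10725/14 ≈ 766.1 → 766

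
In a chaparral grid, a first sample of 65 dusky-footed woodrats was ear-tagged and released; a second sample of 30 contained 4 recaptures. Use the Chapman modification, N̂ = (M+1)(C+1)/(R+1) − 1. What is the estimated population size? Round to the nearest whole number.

N̂ = (65+1)(30+1)/(4+1) − 1 = 66·31/5 − 1
= 2046/5 − 1 ≈ 409.2 − 1 ≈ 408.2 → 408

N ≈ 408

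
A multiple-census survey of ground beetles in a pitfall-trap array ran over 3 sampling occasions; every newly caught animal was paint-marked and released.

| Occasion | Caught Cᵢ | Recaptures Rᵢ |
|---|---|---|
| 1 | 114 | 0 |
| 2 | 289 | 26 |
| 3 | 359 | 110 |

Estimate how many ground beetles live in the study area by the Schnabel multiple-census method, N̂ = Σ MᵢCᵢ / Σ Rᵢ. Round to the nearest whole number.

N ≈ 1237

Marked at large before each occasion: Mᵢ = Σⱼ<ᵢ (Cⱼ − Rⱼ) → M1=0, M2=114, M3=377
Σ MᵢCᵢ = 0·114 + 114·289 + 377·359 = 0 + 32946 + 135343 = 168289
Σ Rᵢ = 0 + 26 + 110 = 136
N̂ = 168289 / 136 ≈ 1237.4 → 1237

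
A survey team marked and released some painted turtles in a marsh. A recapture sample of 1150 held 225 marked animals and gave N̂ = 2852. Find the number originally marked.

From N = M·C/R: M = N·R / C = 2852·225 / 1150 = 641700 / 1150 = 558.

M = 558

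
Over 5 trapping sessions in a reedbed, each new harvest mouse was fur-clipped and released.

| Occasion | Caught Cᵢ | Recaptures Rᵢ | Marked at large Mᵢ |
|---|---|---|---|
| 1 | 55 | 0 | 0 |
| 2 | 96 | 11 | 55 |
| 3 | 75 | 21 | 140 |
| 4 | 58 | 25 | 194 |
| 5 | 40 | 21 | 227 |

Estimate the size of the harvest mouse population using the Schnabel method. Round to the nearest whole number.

N ≈ 463

Σ MᵢCᵢ = 0·55 + 55·96 + 140·75 + 194·58 + 227·40 = 0 + 5280 + 10500 + 11252 + 9080 = 36112
Σ Rᵢ = 0 + 11 + 21 + 25 + 21 = 78
N̂ = 36112 / 78 ≈ 463.0 → 463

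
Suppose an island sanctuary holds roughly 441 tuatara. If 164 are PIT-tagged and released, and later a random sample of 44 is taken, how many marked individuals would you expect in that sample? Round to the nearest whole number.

expected recaptures ≈ 16

The marked fraction of the population is 164/441, so in a sample of 44 expect C·(M/N) marked.
E[R] = 164 × 44 / 441 = 7216 / 441 ≈ 16.4 → 16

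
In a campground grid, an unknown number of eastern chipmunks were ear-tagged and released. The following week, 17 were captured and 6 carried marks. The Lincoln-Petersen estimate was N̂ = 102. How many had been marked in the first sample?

From N = M·C/R: M = N·R / C = 102·6 / 17 = 612 / 17 = 36.

M = 36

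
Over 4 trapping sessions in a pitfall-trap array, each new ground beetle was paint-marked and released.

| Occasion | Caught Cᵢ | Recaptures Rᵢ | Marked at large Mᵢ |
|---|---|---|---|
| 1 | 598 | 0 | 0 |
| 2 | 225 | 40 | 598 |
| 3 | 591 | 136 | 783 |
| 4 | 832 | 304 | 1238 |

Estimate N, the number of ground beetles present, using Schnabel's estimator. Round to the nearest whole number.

Σ MᵢCᵢ = 0·598 + 598·225 + 783·591 + 1238·832 = 0 + 134550 + 462753 + 1030016 = 1627319
Σ Rᵢ = 0 + 40 + 136 + 304 = 480
N̂ = 1627319 / 480 ≈ 3390.2 → 3390

N ≈ 3390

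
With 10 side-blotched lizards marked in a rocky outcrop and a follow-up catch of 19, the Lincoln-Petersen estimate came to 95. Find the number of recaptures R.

From N = M·C/R: R = M·C / N = 10·19 / 95 = 190 / 95 = 2.

R = 2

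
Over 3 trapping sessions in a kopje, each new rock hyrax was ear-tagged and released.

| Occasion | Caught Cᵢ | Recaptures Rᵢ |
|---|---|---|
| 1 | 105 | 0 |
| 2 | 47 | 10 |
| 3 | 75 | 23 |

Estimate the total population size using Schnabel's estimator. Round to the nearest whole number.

Marked at large before each occasion: Mᵢ = Σⱼ<ᵢ (Cⱼ − Rⱼ) → M1=0, M2=105, M3=142
Σ MᵢCᵢ = 0·105 + 105·47 + 142·75 = 0 + 4935 + 10650 = 15585
Σ Rᵢ = 0 + 10 + 23 = 33
N̂ = 15585 / 33 ≈ 472.3 → 472

N ≈ 472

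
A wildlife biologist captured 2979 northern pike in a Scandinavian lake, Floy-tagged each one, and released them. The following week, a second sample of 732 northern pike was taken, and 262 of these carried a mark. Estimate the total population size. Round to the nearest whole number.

N ≈ 8323

N = (2979 × 732) / 262 = 2180628 / 262 ≈ 8323.0 → 8323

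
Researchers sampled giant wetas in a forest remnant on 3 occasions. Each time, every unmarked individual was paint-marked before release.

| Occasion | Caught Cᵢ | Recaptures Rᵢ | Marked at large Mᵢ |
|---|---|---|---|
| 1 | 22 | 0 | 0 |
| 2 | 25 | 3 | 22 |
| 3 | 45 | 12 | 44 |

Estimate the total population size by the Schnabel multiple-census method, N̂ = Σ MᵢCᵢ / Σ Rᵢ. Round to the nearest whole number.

Σ MᵢCᵢ = 0·22 + 22·25 + 44·45 = 0 + 550 + 1980 = 2530
Σ Rᵢ = 0 + 3 + 12 = 15
N̂ = 2530 / 15 ≈ 168.7 → 169

N ≈ 169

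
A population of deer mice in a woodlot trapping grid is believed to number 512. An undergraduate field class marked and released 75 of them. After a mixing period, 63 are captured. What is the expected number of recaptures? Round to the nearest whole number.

expected recaptures ≈ 9

Expected recaptures E[R] = M·C / N.
E[R] = 75 × 63 / 512 = 4725 / 512 ≈ 9.2 → 9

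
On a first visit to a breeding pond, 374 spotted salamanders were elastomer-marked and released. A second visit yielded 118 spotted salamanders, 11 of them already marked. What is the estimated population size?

Lincoln-Petersen assumes M/N = R/C, so N = M·C / R.
N = (374 × 118) / 11 = 44132 / 11 = 4012

N = 4012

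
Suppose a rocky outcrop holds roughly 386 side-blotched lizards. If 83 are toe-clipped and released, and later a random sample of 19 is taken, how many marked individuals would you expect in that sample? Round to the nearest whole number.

expected recaptures ≈ 4

Expected recaptures E[R] = M·C / N.
E[R] = 83 × 19 / 386 = 1577 / 386 ≈ 4.1 → 4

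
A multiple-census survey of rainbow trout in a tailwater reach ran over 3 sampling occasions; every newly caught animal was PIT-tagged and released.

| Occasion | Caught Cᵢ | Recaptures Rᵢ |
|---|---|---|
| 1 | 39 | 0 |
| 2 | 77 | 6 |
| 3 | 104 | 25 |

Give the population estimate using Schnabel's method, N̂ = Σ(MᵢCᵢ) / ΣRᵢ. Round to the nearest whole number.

N ≈ 466

Marked at large before each occasion: Mᵢ = Σⱼ<ᵢ (Cⱼ − Rⱼ) → M1=0, M2=39, M3=110
Σ MᵢCᵢ = 0·39 + 39·77 + 110·104 = 0 + 3003 + 11440 = 14443
Σ Rᵢ = 0 + 6 + 25 = 31
N̂ = 14443 / 31 ≈ 465.9 → 466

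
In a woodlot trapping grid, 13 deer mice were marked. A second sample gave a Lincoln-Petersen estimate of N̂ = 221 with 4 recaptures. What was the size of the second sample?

From N = M·C/R: C = N·R / M = 221·4 / 13 = 884 / 13 = 68.

C = 68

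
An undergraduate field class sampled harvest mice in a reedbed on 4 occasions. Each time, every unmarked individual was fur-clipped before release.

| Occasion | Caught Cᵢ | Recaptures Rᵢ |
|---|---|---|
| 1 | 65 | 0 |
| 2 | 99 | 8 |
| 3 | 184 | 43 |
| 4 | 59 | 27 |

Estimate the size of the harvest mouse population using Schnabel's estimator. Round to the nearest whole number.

N ≈ 675

Marked at large before each occasion: Mᵢ = Σⱼ<ᵢ (Cⱼ − Rⱼ) → M1=0, M2=65, M3=156, M4=297
Σ MᵢCᵢ = 0·65 + 65·99 + 156·184 + 297·59 = 0 + 6435 + 28704 + 17523 = 52662
Σ Rᵢ = 0 + 8 + 43 + 27 = 78
N̂ = 52662 / 78 ≈ 675.2 → 675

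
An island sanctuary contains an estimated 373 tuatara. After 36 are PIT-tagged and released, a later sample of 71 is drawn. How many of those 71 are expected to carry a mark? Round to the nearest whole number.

The marked fraction of the population is 36/373, so in a sample of 71 expect C·(M/N) marked.
E[R] = 36 × 71 / 373 = 2556 / 373 ≈ 6.9 → 7

expected recaptures ≈ 7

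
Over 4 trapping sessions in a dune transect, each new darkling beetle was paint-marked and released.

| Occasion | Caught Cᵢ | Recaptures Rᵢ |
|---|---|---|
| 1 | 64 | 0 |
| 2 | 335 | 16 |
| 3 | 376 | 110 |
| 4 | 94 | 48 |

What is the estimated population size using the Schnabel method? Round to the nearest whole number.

N ≈ 1301

Marked at large before each occasion: Mᵢ = Σⱼ<ᵢ (Cⱼ − Rⱼ) → M1=0, M2=64, M3=383, M4=649
Σ MᵢCᵢ = 0·64 + 64·335 + 383·376 + 649·94 = 0 + 21440 + 144008 + 61006 = 226454
Σ Rᵢ = 0 + 16 + 110 + 48 = 174
N̂ = 226454 / 174 ≈ 1301.46 → 1301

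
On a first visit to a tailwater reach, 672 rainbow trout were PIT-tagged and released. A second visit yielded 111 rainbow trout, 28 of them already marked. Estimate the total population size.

If marked individuals mix randomly, R/C ≈ M/N, giving N ≈ M·C/R.
N = (672 × 111) / 28 = 74592 / 28 = 2664

N = 2664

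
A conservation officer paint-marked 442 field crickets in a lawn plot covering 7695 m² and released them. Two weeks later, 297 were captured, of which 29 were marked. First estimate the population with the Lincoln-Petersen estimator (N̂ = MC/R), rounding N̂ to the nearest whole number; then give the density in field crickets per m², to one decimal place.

N̂ = 442·297/29 = 131274/29 ≈ 4526.7 → 4527
Density = N̂ / area = 4527 / 7695 ≈ 0.59 → 0.6 per m²

density ≈ 0.6 field crickets per m²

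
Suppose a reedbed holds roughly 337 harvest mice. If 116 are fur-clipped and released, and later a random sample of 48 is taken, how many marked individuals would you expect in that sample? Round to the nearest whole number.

Expected recaptures E[R] = M·C / N.
E[R] = 116 × 48 / 337 = 5568 / 337 ≈ 16.5 → 17

expected recaptures ≈ 17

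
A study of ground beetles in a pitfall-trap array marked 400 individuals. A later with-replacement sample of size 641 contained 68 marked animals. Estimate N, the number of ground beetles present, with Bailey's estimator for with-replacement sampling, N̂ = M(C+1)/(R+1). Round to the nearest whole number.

N̂ = 400·(641+1)/(68+1) = 400·642/69 = 256800/69 ≈ 3721.7 → 3722

N ≈ 3722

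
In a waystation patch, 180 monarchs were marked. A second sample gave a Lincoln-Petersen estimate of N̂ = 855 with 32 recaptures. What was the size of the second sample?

C = 152

From N = M·C/R: C = N·R / M = 855·32 / 180 = 27360 / 180 = 152.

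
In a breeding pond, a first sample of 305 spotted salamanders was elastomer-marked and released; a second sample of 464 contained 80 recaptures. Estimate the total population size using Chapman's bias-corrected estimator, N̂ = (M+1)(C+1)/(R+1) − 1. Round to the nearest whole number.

N̂ = (305+1)(464+1)/(80+1) − 1 = 306·465/81 − 1
= 142290/81 − 1 ≈ 1756.7 − 1 ≈ 1755.7 → 1756

N ≈ 1756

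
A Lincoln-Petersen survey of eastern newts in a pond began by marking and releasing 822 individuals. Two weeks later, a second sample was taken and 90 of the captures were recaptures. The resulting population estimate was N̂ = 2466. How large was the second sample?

From N = M·C/R: C = N·R / M = 2466·90 / 822 = 221940 / 822 = 270.

C = 270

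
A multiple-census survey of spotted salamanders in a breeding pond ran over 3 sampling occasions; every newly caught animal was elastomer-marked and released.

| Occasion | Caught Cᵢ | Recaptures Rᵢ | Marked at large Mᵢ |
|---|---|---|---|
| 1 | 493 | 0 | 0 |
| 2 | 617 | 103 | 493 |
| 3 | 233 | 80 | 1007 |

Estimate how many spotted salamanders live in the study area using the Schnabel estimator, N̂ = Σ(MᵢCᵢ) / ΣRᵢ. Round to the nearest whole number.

N ≈ 2944

Σ MᵢCᵢ = 0·493 + 493·617 + 1007·233 = 0 + 304181 + 234631 = 538812
Σ Rᵢ = 0 + 103 + 80 = 183
N̂ = 538812 / 183 ≈ 2944.3 → 2944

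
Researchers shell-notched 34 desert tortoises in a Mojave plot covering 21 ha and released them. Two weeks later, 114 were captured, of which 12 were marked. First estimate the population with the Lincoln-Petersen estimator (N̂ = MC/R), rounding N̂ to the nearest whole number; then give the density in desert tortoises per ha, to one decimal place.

density ≈ 15.4 desert tortoises per ha

N̂ = 34·114/12 = 3876/12 = 323
Density = N̂ / area = 323 / 21 ≈ 15.38 → 15.4 per ha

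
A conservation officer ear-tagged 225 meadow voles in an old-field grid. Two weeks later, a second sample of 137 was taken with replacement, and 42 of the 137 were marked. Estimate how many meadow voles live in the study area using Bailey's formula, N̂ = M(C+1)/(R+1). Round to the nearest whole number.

N̂ = 225·(137+1)/(42+1) = 225·138/43 = 31050/43 ≈ 722.1 → 722

N ≈ 722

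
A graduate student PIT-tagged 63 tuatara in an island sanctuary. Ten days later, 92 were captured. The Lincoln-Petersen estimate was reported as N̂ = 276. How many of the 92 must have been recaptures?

R = 21

From N = M·C/R: R = M·C / N = 63·92 / 276 = 5796 / 276 = 21.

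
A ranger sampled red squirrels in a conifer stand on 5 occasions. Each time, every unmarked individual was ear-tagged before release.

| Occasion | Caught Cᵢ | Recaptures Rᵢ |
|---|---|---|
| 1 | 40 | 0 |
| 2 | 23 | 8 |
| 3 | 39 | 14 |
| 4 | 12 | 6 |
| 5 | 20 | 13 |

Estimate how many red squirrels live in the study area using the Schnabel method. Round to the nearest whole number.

Marked at large before each occasion: Mᵢ = Σⱼ<ᵢ (Cⱼ − Rⱼ) → M1=0, M2=40, M3=55, M4=80, M5=86
Σ MᵢCᵢ = 0·40 + 40·23 + 55·39 + 80·12 + 86·20 = 0 + 920 + 2145 + 960 + 1720 = 5745
Σ Rᵢ = 0 + 8 + 14 + 6 + 13 = 41
N̂ = 5745 / 41 ≈ 140.1 → 140

N ≈ 140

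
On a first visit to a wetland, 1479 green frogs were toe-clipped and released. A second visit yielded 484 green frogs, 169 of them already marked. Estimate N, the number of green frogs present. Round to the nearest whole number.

If marked individuals mix randomly, R/C ≈ M/N, giving N ≈ M·C/R.
N = (1479 × 484) / 169 = 715836 / 169 ≈ 4235.7 → 4236

N ≈ 4236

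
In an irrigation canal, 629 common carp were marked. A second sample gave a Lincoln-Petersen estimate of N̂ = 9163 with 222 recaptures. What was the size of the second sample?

From N = M·C/R: C = N·R / M = 9163·222 / 629 = 2034186 / 629 = 3234.

C = 3234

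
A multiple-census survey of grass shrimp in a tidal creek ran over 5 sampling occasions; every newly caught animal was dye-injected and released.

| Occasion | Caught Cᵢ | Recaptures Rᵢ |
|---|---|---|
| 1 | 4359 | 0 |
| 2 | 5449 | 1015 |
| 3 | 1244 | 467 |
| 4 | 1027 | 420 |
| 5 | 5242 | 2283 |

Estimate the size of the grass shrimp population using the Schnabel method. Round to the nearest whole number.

Marked at large before each occasion: Mᵢ = Σⱼ<ᵢ (Cⱼ − Rⱼ) → M1=0, M2=4359, M3=8793, M4=9570, M5=10177
Σ MᵢCᵢ = 0·4359 + 4359·5449 + 8793·1244 + 9570·1027 + 10177·5242 = 0 + 23752191 + 10938492 + 9828390 + 53347834 = 97866907
Σ Rᵢ = 0 + 1015 + 467 + 420 + 2283 = 4185
N̂ = 97866907 / 4185 ≈ 23385.2 → 23385

N ≈ 23,385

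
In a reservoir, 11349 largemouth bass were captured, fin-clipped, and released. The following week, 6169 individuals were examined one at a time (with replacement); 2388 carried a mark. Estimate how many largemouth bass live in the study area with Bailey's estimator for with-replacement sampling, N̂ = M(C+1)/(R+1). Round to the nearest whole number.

N ≈ 29,311

N̂ = 11349·(6169+1)/(2388+1) = 11349·6170/2389 = 70023330/2389 ≈ 29310.7 → 29311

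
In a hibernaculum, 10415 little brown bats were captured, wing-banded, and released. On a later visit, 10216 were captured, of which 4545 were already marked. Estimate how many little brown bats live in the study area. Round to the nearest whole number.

N ≈ 23,410

N = (10415 × 10216) / 4545 = 106399640 / 4545 ≈ 23410.3 → 23410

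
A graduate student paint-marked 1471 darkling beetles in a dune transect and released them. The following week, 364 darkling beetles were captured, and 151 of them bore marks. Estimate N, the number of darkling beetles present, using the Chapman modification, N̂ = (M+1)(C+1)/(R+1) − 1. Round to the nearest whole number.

N ≈ 3534

N̂ = (1471+1)(364+1)/(151+1) − 1 = 1472·365/152 − 1
= 537280/152 − 1 ≈ 3534.7 − 1 ≈ 3533.7 → 3534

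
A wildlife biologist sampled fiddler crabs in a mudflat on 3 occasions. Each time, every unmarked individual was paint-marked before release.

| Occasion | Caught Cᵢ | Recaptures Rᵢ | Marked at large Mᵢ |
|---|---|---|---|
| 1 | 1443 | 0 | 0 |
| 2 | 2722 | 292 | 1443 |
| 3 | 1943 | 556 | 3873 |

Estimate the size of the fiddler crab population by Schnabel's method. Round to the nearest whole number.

N ≈ 13,506

Σ MᵢCᵢ = 0·1443 + 1443·2722 + 3873·1943 = 0 + 3927846 + 7525239 = 11453085
Σ Rᵢ = 0 + 292 + 556 = 848
N̂ = 11453085 / 848 ≈ 13506.0 → 13506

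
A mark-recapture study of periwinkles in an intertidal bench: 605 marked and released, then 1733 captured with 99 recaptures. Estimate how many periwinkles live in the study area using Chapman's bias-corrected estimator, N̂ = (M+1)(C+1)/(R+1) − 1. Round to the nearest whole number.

N̂ = (605+1)(1733+1)/(99+1) − 1 = 606·1734/100 − 1
= 1050804/100 − 1 ≈ 10508.0 − 1 ≈ 10507.0 → 10507

N ≈ 10,507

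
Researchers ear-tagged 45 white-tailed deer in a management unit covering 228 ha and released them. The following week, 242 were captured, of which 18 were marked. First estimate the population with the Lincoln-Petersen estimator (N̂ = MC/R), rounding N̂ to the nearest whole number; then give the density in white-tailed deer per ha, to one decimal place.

density ≈ 2.7 white-tailed deer per ha

N̂ = 45·242/18 = 10890/18 = 605
Density = N̂ / area = 605 / 228 ≈ 2.65 → 2.7 per ha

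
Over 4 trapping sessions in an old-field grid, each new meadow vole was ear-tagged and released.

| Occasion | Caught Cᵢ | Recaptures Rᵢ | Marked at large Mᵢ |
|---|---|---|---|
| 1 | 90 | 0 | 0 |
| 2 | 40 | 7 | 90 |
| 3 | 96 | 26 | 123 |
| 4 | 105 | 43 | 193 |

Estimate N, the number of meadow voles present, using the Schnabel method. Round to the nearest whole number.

Σ MᵢCᵢ = 0·90 + 90·40 + 123·96 + 193·105 = 0 + 3600 + 11808 + 20265 = 35673
Σ Rᵢ = 0 + 7 + 26 + 43 = 76
N̂ = 35673 / 76 ≈ 469.4 → 469

N ≈ 469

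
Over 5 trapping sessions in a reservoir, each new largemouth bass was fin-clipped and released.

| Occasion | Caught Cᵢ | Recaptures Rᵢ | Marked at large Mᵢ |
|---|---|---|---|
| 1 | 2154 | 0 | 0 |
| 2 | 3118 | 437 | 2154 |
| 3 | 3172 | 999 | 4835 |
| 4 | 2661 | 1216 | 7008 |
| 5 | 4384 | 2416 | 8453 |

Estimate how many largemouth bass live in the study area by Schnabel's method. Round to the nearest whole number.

Σ MᵢCᵢ = 0·2154 + 2154·3118 + 4835·3172 + 7008·2661 + 8453·4384 = 0 + 6716172 + 15336620 + 18648288 + 37057952 = 77759032
Σ Rᵢ = 0 + 437 + 999 + 1216 + 2416 = 5068
N̂ = 77759032 / 5068 ≈ 15343.1 → 15343

N ≈ 15,343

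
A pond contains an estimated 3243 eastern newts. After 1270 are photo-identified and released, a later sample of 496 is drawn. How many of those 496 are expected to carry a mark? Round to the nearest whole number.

expected recaptures ≈ 194

Expected recaptures E[R] = M·C / N.
E[R] = 1270 × 496 / 3243 = 629920 / 3243 ≈ 194.2 → 194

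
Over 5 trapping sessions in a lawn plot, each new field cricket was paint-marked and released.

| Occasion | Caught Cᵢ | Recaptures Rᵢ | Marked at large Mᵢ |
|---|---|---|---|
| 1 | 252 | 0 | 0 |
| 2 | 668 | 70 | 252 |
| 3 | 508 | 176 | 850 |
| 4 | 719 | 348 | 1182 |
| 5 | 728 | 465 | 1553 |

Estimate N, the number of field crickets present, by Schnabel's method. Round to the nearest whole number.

N ≈ 2437

Σ MᵢCᵢ = 0·252 + 252·668 + 850·508 + 1182·719 + 1553·728 = 0 + 168336 + 431800 + 849858 + 1130584 = 2580578
Σ Rᵢ = 0 + 70 + 176 + 348 + 465 = 1059
N̂ = 2580578 / 1059 ≈ 2436.8 → 2437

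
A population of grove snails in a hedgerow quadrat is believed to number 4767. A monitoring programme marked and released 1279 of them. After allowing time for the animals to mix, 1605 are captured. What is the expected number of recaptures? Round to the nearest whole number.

expected recaptures ≈ 431

The marked fraction of the population is 1279/4767, so in a sample of 1605 expect C·(M/N) marked.
E[R] = 1279 × 1605 / 4767 = 2052795 / 4767 ≈ 430.6 → 431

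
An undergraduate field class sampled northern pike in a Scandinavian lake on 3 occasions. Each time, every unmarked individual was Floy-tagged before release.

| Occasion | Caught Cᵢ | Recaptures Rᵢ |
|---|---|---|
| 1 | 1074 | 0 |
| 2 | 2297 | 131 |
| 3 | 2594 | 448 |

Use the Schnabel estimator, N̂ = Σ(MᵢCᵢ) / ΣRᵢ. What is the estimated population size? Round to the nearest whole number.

N ≈ 18,776

Marked at large before each occasion: Mᵢ = Σⱼ<ᵢ (Cⱼ − Rⱼ) → M1=0, M2=1074, M3=3240
Σ MᵢCᵢ = 0·1074 + 1074·2297 + 3240·2594 = 0 + 2466978 + 8404560 = 10871538
Σ Rᵢ = 0 + 131 + 448 = 579
N̂ = 10871538 / 579 ≈ 18776.4 → 18776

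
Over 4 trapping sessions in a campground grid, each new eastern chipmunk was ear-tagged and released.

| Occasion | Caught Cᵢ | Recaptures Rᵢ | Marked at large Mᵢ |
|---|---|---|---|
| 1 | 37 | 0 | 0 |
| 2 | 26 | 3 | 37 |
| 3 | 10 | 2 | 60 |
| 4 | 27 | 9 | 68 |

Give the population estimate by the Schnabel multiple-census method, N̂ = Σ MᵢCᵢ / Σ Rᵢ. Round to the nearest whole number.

Σ MᵢCᵢ = 0·37 + 37·26 + 60·10 + 68·27 = 0 + 962 + 600 + 1836 = 3398
Σ Rᵢ = 0 + 3 + 2 + 9 = 14
N̂ = 3398 / 14 ≈ 242.7 → 243

N ≈ 243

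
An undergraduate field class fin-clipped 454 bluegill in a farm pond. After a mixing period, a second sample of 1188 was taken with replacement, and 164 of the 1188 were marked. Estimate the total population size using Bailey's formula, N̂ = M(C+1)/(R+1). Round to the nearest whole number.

N ≈ 3272

N̂ = 454·(1188+1)/(164+1) = 454·1189/165 = 539806/165 ≈ 3271.6 → 3272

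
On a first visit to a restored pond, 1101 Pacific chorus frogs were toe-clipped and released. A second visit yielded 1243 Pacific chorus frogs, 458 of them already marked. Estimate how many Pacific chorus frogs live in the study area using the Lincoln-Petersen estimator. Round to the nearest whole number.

N ≈ 2988

The marked fraction in the recapture sample should equal the marked fraction in the population: 458/1243 = 1101/N.
N = (1101 × 1243) / 458 = 1368543 / 458 ≈ 2988.1 → 2988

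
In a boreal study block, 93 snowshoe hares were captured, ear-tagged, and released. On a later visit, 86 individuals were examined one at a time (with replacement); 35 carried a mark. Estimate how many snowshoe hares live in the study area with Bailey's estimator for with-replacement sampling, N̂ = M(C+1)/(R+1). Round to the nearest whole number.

N̂ = 93·(86+1)/(35+1) = 93·87/36 = 8091/36 ≈ 224.8 → 225

N ≈ 225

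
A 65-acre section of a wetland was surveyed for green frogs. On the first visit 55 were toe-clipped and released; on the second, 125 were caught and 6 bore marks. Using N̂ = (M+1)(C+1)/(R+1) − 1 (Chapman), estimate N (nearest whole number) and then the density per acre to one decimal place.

N̂ = 56·126/7 − 1 = 7056/7 − 1 = 1007
Density = N̂ / area = 1007 / 65 ≈ 15.49 → 15.5 per acre

density ≈ 15.5 green frogs per acre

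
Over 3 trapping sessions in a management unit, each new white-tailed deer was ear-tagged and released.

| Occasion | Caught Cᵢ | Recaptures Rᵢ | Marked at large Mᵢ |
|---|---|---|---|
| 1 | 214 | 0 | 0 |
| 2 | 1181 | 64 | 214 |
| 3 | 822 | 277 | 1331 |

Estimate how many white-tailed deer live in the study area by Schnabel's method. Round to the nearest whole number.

N ≈ 3950

Σ MᵢCᵢ = 0·214 + 214·1181 + 1331·822 = 0 + 252734 + 1094082 = 1346816
Σ Rᵢ = 0 + 64 + 277 = 341
N̂ = 1346816 / 341 ≈ 3949.6 → 3950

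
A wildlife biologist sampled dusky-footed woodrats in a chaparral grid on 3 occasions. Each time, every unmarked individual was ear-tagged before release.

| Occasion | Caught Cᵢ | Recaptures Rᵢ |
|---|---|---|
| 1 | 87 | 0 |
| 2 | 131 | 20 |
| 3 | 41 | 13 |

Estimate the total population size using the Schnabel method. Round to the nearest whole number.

N ≈ 591

Marked at large before each occasion: Mᵢ = Σⱼ<ᵢ (Cⱼ − Rⱼ) → M1=0, M2=87, M3=198
Σ MᵢCᵢ = 0·87 + 87·131 + 198·41 = 0 + 11397 + 8118 = 19515
Σ Rᵢ = 0 + 20 + 13 = 33
N̂ = 19515 / 33 ≈ 591.4 → 591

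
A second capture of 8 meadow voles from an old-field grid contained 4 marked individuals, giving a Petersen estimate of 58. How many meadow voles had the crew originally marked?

M = 29

From N = M·C/R: M = N·R / C = 58·4 / 8 = 232 / 8 = 29.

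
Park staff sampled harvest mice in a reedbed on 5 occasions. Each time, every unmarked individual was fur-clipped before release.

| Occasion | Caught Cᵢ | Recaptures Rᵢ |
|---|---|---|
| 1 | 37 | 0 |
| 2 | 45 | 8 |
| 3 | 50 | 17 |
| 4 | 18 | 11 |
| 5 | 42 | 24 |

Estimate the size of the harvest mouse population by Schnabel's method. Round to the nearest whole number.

N ≈ 201

Marked at large before each occasion: Mᵢ = Σⱼ<ᵢ (Cⱼ − Rⱼ) → M1=0, M2=37, M3=74, M4=107, M5=114
Σ MᵢCᵢ = 0·37 + 37·45 + 74·50 + 107·18 + 114·42 = 0 + 1665 + 3700 + 1926 + 4788 = 12079
Σ Rᵢ = 0 + 8 + 17 + 11 + 24 = 60
N̂ = 12079 / 60 ≈ 201.3 → 201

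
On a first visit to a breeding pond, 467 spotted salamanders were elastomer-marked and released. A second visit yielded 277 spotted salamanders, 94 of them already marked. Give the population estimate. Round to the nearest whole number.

N ≈ 1376

N = (467 × 277) / 94 = 129359 / 94 ≈ 1376.2 → 1376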